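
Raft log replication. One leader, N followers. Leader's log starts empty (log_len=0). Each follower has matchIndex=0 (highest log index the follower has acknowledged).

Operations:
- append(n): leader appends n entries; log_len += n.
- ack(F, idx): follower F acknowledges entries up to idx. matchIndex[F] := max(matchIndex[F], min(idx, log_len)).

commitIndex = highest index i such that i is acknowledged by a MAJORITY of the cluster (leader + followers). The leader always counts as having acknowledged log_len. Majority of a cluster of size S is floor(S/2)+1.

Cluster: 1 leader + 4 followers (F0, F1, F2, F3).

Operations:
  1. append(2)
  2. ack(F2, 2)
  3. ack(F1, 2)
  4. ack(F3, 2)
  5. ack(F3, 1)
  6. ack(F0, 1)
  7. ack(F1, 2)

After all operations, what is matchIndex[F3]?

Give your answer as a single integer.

Answer: 2

Derivation:
Op 1: append 2 -> log_len=2
Op 2: F2 acks idx 2 -> match: F0=0 F1=0 F2=2 F3=0; commitIndex=0
Op 3: F1 acks idx 2 -> match: F0=0 F1=2 F2=2 F3=0; commitIndex=2
Op 4: F3 acks idx 2 -> match: F0=0 F1=2 F2=2 F3=2; commitIndex=2
Op 5: F3 acks idx 1 -> match: F0=0 F1=2 F2=2 F3=2; commitIndex=2
Op 6: F0 acks idx 1 -> match: F0=1 F1=2 F2=2 F3=2; commitIndex=2
Op 7: F1 acks idx 2 -> match: F0=1 F1=2 F2=2 F3=2; commitIndex=2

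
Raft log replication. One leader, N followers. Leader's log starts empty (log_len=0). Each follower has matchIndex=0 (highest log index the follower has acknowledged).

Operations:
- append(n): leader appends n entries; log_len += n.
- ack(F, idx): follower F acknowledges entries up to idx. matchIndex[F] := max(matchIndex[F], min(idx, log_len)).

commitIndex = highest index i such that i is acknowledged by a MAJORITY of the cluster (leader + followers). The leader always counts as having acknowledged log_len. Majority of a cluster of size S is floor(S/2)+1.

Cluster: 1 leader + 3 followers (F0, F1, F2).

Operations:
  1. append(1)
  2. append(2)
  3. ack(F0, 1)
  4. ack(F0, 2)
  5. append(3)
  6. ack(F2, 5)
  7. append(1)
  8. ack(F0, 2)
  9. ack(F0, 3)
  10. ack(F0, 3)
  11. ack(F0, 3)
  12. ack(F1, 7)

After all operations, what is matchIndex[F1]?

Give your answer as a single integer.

Op 1: append 1 -> log_len=1
Op 2: append 2 -> log_len=3
Op 3: F0 acks idx 1 -> match: F0=1 F1=0 F2=0; commitIndex=0
Op 4: F0 acks idx 2 -> match: F0=2 F1=0 F2=0; commitIndex=0
Op 5: append 3 -> log_len=6
Op 6: F2 acks idx 5 -> match: F0=2 F1=0 F2=5; commitIndex=2
Op 7: append 1 -> log_len=7
Op 8: F0 acks idx 2 -> match: F0=2 F1=0 F2=5; commitIndex=2
Op 9: F0 acks idx 3 -> match: F0=3 F1=0 F2=5; commitIndex=3
Op 10: F0 acks idx 3 -> match: F0=3 F1=0 F2=5; commitIndex=3
Op 11: F0 acks idx 3 -> match: F0=3 F1=0 F2=5; commitIndex=3
Op 12: F1 acks idx 7 -> match: F0=3 F1=7 F2=5; commitIndex=5

Answer: 7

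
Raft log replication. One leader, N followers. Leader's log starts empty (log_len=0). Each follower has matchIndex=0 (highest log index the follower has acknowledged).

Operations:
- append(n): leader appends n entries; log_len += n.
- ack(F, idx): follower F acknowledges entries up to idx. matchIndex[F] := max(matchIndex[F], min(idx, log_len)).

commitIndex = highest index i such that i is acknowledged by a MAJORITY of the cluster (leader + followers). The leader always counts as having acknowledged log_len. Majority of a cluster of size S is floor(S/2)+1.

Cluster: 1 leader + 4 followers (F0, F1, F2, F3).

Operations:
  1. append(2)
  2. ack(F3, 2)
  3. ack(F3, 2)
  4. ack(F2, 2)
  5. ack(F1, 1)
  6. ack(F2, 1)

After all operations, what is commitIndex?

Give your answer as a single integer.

Answer: 2

Derivation:
Op 1: append 2 -> log_len=2
Op 2: F3 acks idx 2 -> match: F0=0 F1=0 F2=0 F3=2; commitIndex=0
Op 3: F3 acks idx 2 -> match: F0=0 F1=0 F2=0 F3=2; commitIndex=0
Op 4: F2 acks idx 2 -> match: F0=0 F1=0 F2=2 F3=2; commitIndex=2
Op 5: F1 acks idx 1 -> match: F0=0 F1=1 F2=2 F3=2; commitIndex=2
Op 6: F2 acks idx 1 -> match: F0=0 F1=1 F2=2 F3=2; commitIndex=2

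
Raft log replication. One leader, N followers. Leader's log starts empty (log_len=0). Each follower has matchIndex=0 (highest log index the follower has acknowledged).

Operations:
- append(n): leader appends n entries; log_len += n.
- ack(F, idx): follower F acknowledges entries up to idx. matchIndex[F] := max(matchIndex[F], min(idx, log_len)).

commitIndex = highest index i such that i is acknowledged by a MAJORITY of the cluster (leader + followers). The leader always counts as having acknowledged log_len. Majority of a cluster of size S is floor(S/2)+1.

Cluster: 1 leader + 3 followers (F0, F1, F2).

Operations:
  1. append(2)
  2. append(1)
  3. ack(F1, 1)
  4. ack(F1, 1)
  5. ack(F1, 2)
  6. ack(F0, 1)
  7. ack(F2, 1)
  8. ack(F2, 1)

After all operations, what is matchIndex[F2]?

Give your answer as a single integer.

Answer: 1

Derivation:
Op 1: append 2 -> log_len=2
Op 2: append 1 -> log_len=3
Op 3: F1 acks idx 1 -> match: F0=0 F1=1 F2=0; commitIndex=0
Op 4: F1 acks idx 1 -> match: F0=0 F1=1 F2=0; commitIndex=0
Op 5: F1 acks idx 2 -> match: F0=0 F1=2 F2=0; commitIndex=0
Op 6: F0 acks idx 1 -> match: F0=1 F1=2 F2=0; commitIndex=1
Op 7: F2 acks idx 1 -> match: F0=1 F1=2 F2=1; commitIndex=1
Op 8: F2 acks idx 1 -> match: F0=1 F1=2 F2=1; commitIndex=1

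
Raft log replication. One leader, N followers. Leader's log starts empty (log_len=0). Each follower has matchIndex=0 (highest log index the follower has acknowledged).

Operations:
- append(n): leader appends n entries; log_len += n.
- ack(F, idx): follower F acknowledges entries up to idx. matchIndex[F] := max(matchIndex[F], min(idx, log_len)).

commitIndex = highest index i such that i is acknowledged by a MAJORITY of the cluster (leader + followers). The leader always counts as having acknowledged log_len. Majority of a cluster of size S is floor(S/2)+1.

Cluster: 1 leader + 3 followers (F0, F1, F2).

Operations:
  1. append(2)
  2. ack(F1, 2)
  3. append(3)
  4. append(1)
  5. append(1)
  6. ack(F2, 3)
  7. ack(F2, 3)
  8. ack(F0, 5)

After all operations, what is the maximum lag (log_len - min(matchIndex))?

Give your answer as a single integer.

Answer: 5

Derivation:
Op 1: append 2 -> log_len=2
Op 2: F1 acks idx 2 -> match: F0=0 F1=2 F2=0; commitIndex=0
Op 3: append 3 -> log_len=5
Op 4: append 1 -> log_len=6
Op 5: append 1 -> log_len=7
Op 6: F2 acks idx 3 -> match: F0=0 F1=2 F2=3; commitIndex=2
Op 7: F2 acks idx 3 -> match: F0=0 F1=2 F2=3; commitIndex=2
Op 8: F0 acks idx 5 -> match: F0=5 F1=2 F2=3; commitIndex=3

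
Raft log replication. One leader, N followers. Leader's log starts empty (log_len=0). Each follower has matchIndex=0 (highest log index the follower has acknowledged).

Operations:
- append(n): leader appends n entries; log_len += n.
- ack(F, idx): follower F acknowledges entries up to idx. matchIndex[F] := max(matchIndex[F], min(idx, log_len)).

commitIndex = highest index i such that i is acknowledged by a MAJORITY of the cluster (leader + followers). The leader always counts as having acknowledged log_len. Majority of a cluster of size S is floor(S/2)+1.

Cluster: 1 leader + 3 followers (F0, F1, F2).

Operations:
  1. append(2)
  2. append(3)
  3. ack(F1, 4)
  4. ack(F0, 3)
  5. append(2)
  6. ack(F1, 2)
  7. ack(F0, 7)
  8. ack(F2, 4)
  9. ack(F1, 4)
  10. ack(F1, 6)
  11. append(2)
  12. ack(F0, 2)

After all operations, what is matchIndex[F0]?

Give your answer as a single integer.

Op 1: append 2 -> log_len=2
Op 2: append 3 -> log_len=5
Op 3: F1 acks idx 4 -> match: F0=0 F1=4 F2=0; commitIndex=0
Op 4: F0 acks idx 3 -> match: F0=3 F1=4 F2=0; commitIndex=3
Op 5: append 2 -> log_len=7
Op 6: F1 acks idx 2 -> match: F0=3 F1=4 F2=0; commitIndex=3
Op 7: F0 acks idx 7 -> match: F0=7 F1=4 F2=0; commitIndex=4
Op 8: F2 acks idx 4 -> match: F0=7 F1=4 F2=4; commitIndex=4
Op 9: F1 acks idx 4 -> match: F0=7 F1=4 F2=4; commitIndex=4
Op 10: F1 acks idx 6 -> match: F0=7 F1=6 F2=4; commitIndex=6
Op 11: append 2 -> log_len=9
Op 12: F0 acks idx 2 -> match: F0=7 F1=6 F2=4; commitIndex=6

Answer: 7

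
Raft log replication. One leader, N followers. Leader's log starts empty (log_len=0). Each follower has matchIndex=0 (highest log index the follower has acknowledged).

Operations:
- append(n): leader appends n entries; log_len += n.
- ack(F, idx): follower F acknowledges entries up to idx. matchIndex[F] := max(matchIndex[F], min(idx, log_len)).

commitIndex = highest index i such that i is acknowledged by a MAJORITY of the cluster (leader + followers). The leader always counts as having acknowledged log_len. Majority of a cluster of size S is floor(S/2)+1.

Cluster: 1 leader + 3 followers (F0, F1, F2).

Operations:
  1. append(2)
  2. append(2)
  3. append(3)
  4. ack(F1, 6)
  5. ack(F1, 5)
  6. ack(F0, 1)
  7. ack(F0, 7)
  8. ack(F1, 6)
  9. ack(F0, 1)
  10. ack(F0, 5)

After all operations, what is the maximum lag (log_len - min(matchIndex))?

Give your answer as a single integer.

Answer: 7

Derivation:
Op 1: append 2 -> log_len=2
Op 2: append 2 -> log_len=4
Op 3: append 3 -> log_len=7
Op 4: F1 acks idx 6 -> match: F0=0 F1=6 F2=0; commitIndex=0
Op 5: F1 acks idx 5 -> match: F0=0 F1=6 F2=0; commitIndex=0
Op 6: F0 acks idx 1 -> match: F0=1 F1=6 F2=0; commitIndex=1
Op 7: F0 acks idx 7 -> match: F0=7 F1=6 F2=0; commitIndex=6
Op 8: F1 acks idx 6 -> match: F0=7 F1=6 F2=0; commitIndex=6
Op 9: F0 acks idx 1 -> match: F0=7 F1=6 F2=0; commitIndex=6
Op 10: F0 acks idx 5 -> match: F0=7 F1=6 F2=0; commitIndex=6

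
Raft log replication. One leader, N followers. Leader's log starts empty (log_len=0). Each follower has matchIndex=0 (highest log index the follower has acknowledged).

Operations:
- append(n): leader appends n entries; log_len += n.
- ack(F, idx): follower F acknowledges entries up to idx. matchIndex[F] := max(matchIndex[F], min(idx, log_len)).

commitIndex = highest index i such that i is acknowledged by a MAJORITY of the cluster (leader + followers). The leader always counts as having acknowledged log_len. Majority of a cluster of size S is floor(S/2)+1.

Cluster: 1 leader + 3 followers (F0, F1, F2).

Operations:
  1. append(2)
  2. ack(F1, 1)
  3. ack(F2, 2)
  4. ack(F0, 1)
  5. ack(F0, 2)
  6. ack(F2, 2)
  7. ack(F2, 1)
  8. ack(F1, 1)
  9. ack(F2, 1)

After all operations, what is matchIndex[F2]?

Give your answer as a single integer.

Op 1: append 2 -> log_len=2
Op 2: F1 acks idx 1 -> match: F0=0 F1=1 F2=0; commitIndex=0
Op 3: F2 acks idx 2 -> match: F0=0 F1=1 F2=2; commitIndex=1
Op 4: F0 acks idx 1 -> match: F0=1 F1=1 F2=2; commitIndex=1
Op 5: F0 acks idx 2 -> match: F0=2 F1=1 F2=2; commitIndex=2
Op 6: F2 acks idx 2 -> match: F0=2 F1=1 F2=2; commitIndex=2
Op 7: F2 acks idx 1 -> match: F0=2 F1=1 F2=2; commitIndex=2
Op 8: F1 acks idx 1 -> match: F0=2 F1=1 F2=2; commitIndex=2
Op 9: F2 acks idx 1 -> match: F0=2 F1=1 F2=2; commitIndex=2

Answer: 2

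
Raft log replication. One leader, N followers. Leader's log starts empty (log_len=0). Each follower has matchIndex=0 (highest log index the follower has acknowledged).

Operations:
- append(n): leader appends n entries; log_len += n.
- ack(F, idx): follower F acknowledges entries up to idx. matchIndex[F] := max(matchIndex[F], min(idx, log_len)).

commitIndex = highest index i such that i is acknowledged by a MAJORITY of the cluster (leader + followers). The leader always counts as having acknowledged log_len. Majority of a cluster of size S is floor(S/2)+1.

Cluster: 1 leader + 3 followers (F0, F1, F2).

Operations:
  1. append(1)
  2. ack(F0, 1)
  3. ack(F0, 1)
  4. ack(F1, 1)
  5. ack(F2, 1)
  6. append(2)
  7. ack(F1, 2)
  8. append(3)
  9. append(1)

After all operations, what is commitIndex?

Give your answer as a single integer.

Answer: 1

Derivation:
Op 1: append 1 -> log_len=1
Op 2: F0 acks idx 1 -> match: F0=1 F1=0 F2=0; commitIndex=0
Op 3: F0 acks idx 1 -> match: F0=1 F1=0 F2=0; commitIndex=0
Op 4: F1 acks idx 1 -> match: F0=1 F1=1 F2=0; commitIndex=1
Op 5: F2 acks idx 1 -> match: F0=1 F1=1 F2=1; commitIndex=1
Op 6: append 2 -> log_len=3
Op 7: F1 acks idx 2 -> match: F0=1 F1=2 F2=1; commitIndex=1
Op 8: append 3 -> log_len=6
Op 9: append 1 -> log_len=7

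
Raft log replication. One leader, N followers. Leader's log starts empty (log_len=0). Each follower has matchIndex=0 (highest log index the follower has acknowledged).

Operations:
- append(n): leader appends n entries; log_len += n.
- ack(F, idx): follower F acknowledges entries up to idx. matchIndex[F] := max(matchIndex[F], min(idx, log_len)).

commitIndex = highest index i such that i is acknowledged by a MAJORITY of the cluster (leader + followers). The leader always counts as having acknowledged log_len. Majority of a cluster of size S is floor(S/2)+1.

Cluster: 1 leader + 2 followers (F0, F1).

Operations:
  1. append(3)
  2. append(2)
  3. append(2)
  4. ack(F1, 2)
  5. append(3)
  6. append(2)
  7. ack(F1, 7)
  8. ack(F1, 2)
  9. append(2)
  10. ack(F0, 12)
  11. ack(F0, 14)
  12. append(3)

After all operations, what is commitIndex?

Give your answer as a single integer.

Answer: 14

Derivation:
Op 1: append 3 -> log_len=3
Op 2: append 2 -> log_len=5
Op 3: append 2 -> log_len=7
Op 4: F1 acks idx 2 -> match: F0=0 F1=2; commitIndex=2
Op 5: append 3 -> log_len=10
Op 6: append 2 -> log_len=12
Op 7: F1 acks idx 7 -> match: F0=0 F1=7; commitIndex=7
Op 8: F1 acks idx 2 -> match: F0=0 F1=7; commitIndex=7
Op 9: append 2 -> log_len=14
Op 10: F0 acks idx 12 -> match: F0=12 F1=7; commitIndex=12
Op 11: F0 acks idx 14 -> match: F0=14 F1=7; commitIndex=14
Op 12: append 3 -> log_len=17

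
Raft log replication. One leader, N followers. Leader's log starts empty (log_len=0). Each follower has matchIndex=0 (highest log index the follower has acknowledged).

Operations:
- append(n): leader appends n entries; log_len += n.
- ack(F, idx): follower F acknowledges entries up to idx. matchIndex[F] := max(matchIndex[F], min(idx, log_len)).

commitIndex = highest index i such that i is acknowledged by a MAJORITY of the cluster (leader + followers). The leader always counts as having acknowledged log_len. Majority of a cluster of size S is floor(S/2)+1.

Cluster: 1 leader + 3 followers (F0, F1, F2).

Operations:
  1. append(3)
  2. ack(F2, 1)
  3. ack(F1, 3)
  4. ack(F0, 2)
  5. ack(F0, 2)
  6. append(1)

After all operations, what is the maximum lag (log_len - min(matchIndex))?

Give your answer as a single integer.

Answer: 3

Derivation:
Op 1: append 3 -> log_len=3
Op 2: F2 acks idx 1 -> match: F0=0 F1=0 F2=1; commitIndex=0
Op 3: F1 acks idx 3 -> match: F0=0 F1=3 F2=1; commitIndex=1
Op 4: F0 acks idx 2 -> match: F0=2 F1=3 F2=1; commitIndex=2
Op 5: F0 acks idx 2 -> match: F0=2 F1=3 F2=1; commitIndex=2
Op 6: append 1 -> log_len=4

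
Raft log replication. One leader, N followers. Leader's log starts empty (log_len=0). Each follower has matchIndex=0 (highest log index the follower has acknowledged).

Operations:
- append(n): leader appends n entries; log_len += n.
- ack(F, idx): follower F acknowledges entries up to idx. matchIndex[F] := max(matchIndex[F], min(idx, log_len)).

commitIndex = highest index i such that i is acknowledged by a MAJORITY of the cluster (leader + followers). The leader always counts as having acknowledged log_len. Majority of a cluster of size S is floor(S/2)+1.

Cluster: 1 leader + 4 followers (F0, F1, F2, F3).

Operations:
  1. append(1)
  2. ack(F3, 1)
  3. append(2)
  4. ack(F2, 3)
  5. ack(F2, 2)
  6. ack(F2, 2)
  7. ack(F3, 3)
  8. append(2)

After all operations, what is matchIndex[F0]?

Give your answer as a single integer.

Answer: 0

Derivation:
Op 1: append 1 -> log_len=1
Op 2: F3 acks idx 1 -> match: F0=0 F1=0 F2=0 F3=1; commitIndex=0
Op 3: append 2 -> log_len=3
Op 4: F2 acks idx 3 -> match: F0=0 F1=0 F2=3 F3=1; commitIndex=1
Op 5: F2 acks idx 2 -> match: F0=0 F1=0 F2=3 F3=1; commitIndex=1
Op 6: F2 acks idx 2 -> match: F0=0 F1=0 F2=3 F3=1; commitIndex=1
Op 7: F3 acks idx 3 -> match: F0=0 F1=0 F2=3 F3=3; commitIndex=3
Op 8: append 2 -> log_len=5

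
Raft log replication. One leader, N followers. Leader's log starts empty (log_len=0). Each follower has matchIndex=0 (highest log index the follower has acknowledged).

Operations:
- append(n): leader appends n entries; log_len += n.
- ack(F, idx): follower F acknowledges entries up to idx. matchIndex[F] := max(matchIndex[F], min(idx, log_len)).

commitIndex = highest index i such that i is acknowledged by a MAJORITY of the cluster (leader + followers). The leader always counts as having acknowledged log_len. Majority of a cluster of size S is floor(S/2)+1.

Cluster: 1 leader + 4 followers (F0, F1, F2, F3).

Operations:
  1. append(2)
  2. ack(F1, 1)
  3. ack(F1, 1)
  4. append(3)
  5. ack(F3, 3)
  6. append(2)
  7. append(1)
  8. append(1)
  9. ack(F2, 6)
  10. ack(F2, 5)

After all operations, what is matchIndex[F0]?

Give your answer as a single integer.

Answer: 0

Derivation:
Op 1: append 2 -> log_len=2
Op 2: F1 acks idx 1 -> match: F0=0 F1=1 F2=0 F3=0; commitIndex=0
Op 3: F1 acks idx 1 -> match: F0=0 F1=1 F2=0 F3=0; commitIndex=0
Op 4: append 3 -> log_len=5
Op 5: F3 acks idx 3 -> match: F0=0 F1=1 F2=0 F3=3; commitIndex=1
Op 6: append 2 -> log_len=7
Op 7: append 1 -> log_len=8
Op 8: append 1 -> log_len=9
Op 9: F2 acks idx 6 -> match: F0=0 F1=1 F2=6 F3=3; commitIndex=3
Op 10: F2 acks idx 5 -> match: F0=0 F1=1 F2=6 F3=3; commitIndex=3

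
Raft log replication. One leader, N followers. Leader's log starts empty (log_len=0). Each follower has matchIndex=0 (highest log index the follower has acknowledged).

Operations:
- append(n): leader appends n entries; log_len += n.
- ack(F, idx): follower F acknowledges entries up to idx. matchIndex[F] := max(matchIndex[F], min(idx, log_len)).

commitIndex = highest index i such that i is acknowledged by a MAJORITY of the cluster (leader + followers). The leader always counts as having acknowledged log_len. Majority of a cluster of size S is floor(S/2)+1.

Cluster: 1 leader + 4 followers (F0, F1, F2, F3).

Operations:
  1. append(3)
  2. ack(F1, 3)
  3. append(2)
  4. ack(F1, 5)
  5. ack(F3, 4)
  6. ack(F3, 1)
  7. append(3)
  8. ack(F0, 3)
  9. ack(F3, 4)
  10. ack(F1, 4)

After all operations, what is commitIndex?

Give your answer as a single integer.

Op 1: append 3 -> log_len=3
Op 2: F1 acks idx 3 -> match: F0=0 F1=3 F2=0 F3=0; commitIndex=0
Op 3: append 2 -> log_len=5
Op 4: F1 acks idx 5 -> match: F0=0 F1=5 F2=0 F3=0; commitIndex=0
Op 5: F3 acks idx 4 -> match: F0=0 F1=5 F2=0 F3=4; commitIndex=4
Op 6: F3 acks idx 1 -> match: F0=0 F1=5 F2=0 F3=4; commitIndex=4
Op 7: append 3 -> log_len=8
Op 8: F0 acks idx 3 -> match: F0=3 F1=5 F2=0 F3=4; commitIndex=4
Op 9: F3 acks idx 4 -> match: F0=3 F1=5 F2=0 F3=4; commitIndex=4
Op 10: F1 acks idx 4 -> match: F0=3 F1=5 F2=0 F3=4; commitIndex=4

Answer: 4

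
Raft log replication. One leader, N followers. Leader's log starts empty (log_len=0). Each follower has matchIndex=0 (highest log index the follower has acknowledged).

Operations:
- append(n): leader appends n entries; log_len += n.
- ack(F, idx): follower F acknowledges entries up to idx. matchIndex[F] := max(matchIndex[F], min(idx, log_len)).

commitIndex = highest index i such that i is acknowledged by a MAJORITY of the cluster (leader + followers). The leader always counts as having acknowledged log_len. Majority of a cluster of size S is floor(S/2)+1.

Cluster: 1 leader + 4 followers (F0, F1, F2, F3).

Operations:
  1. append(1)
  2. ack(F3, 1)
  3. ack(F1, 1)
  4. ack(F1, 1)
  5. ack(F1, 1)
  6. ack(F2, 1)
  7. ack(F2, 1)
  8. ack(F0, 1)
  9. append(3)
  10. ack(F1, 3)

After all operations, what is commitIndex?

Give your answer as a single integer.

Op 1: append 1 -> log_len=1
Op 2: F3 acks idx 1 -> match: F0=0 F1=0 F2=0 F3=1; commitIndex=0
Op 3: F1 acks idx 1 -> match: F0=0 F1=1 F2=0 F3=1; commitIndex=1
Op 4: F1 acks idx 1 -> match: F0=0 F1=1 F2=0 F3=1; commitIndex=1
Op 5: F1 acks idx 1 -> match: F0=0 F1=1 F2=0 F3=1; commitIndex=1
Op 6: F2 acks idx 1 -> match: F0=0 F1=1 F2=1 F3=1; commitIndex=1
Op 7: F2 acks idx 1 -> match: F0=0 F1=1 F2=1 F3=1; commitIndex=1
Op 8: F0 acks idx 1 -> match: F0=1 F1=1 F2=1 F3=1; commitIndex=1
Op 9: append 3 -> log_len=4
Op 10: F1 acks idx 3 -> match: F0=1 F1=3 F2=1 F3=1; commitIndex=1

Answer: 1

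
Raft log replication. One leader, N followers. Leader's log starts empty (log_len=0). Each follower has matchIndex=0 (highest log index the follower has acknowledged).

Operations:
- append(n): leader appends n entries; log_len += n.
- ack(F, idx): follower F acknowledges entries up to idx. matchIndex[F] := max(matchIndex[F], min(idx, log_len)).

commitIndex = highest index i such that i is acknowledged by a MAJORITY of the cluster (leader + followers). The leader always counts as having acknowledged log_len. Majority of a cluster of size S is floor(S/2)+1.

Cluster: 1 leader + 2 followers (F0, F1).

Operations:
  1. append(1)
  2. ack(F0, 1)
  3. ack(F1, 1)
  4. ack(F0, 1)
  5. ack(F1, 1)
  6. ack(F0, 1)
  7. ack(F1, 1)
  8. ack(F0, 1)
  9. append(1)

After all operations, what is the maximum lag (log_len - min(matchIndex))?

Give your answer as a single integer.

Answer: 1

Derivation:
Op 1: append 1 -> log_len=1
Op 2: F0 acks idx 1 -> match: F0=1 F1=0; commitIndex=1
Op 3: F1 acks idx 1 -> match: F0=1 F1=1; commitIndex=1
Op 4: F0 acks idx 1 -> match: F0=1 F1=1; commitIndex=1
Op 5: F1 acks idx 1 -> match: F0=1 F1=1; commitIndex=1
Op 6: F0 acks idx 1 -> match: F0=1 F1=1; commitIndex=1
Op 7: F1 acks idx 1 -> match: F0=1 F1=1; commitIndex=1
Op 8: F0 acks idx 1 -> match: F0=1 F1=1; commitIndex=1
Op 9: append 1 -> log_len=2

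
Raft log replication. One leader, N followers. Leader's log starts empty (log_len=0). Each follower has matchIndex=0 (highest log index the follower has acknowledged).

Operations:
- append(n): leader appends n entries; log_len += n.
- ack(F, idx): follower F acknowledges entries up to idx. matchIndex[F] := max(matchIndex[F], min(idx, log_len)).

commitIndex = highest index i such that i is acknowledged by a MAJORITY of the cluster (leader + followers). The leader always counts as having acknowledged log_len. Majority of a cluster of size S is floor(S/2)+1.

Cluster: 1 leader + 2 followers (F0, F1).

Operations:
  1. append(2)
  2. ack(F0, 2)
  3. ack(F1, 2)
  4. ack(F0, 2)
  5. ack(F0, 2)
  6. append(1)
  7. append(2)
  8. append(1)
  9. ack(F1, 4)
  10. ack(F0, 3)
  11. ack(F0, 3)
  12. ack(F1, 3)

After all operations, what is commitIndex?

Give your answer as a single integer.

Op 1: append 2 -> log_len=2
Op 2: F0 acks idx 2 -> match: F0=2 F1=0; commitIndex=2
Op 3: F1 acks idx 2 -> match: F0=2 F1=2; commitIndex=2
Op 4: F0 acks idx 2 -> match: F0=2 F1=2; commitIndex=2
Op 5: F0 acks idx 2 -> match: F0=2 F1=2; commitIndex=2
Op 6: append 1 -> log_len=3
Op 7: append 2 -> log_len=5
Op 8: append 1 -> log_len=6
Op 9: F1 acks idx 4 -> match: F0=2 F1=4; commitIndex=4
Op 10: F0 acks idx 3 -> match: F0=3 F1=4; commitIndex=4
Op 11: F0 acks idx 3 -> match: F0=3 F1=4; commitIndex=4
Op 12: F1 acks idx 3 -> match: F0=3 F1=4; commitIndex=4

Answer: 4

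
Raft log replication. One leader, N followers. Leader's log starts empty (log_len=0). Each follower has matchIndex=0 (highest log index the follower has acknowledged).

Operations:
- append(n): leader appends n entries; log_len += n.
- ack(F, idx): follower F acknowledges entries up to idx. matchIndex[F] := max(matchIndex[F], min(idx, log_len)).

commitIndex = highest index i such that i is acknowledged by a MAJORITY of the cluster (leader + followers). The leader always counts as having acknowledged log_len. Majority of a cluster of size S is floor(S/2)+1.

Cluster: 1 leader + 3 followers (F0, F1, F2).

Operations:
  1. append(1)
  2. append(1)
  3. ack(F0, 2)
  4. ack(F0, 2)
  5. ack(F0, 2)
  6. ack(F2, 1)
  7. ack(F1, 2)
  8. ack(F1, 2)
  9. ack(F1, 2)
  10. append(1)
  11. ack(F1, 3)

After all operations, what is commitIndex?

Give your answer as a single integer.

Op 1: append 1 -> log_len=1
Op 2: append 1 -> log_len=2
Op 3: F0 acks idx 2 -> match: F0=2 F1=0 F2=0; commitIndex=0
Op 4: F0 acks idx 2 -> match: F0=2 F1=0 F2=0; commitIndex=0
Op 5: F0 acks idx 2 -> match: F0=2 F1=0 F2=0; commitIndex=0
Op 6: F2 acks idx 1 -> match: F0=2 F1=0 F2=1; commitIndex=1
Op 7: F1 acks idx 2 -> match: F0=2 F1=2 F2=1; commitIndex=2
Op 8: F1 acks idx 2 -> match: F0=2 F1=2 F2=1; commitIndex=2
Op 9: F1 acks idx 2 -> match: F0=2 F1=2 F2=1; commitIndex=2
Op 10: append 1 -> log_len=3
Op 11: F1 acks idx 3 -> match: F0=2 F1=3 F2=1; commitIndex=2

Answer: 2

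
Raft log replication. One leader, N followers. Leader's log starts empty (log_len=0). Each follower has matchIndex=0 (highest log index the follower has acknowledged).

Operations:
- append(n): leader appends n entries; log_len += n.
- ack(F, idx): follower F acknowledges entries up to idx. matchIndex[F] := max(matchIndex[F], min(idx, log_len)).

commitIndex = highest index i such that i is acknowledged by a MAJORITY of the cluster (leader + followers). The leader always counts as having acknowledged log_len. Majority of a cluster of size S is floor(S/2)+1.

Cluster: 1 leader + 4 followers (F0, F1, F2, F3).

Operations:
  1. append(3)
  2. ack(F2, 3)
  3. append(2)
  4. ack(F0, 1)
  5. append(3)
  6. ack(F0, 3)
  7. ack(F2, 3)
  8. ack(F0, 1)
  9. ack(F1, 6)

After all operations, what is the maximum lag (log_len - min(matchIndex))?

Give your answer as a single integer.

Op 1: append 3 -> log_len=3
Op 2: F2 acks idx 3 -> match: F0=0 F1=0 F2=3 F3=0; commitIndex=0
Op 3: append 2 -> log_len=5
Op 4: F0 acks idx 1 -> match: F0=1 F1=0 F2=3 F3=0; commitIndex=1
Op 5: append 3 -> log_len=8
Op 6: F0 acks idx 3 -> match: F0=3 F1=0 F2=3 F3=0; commitIndex=3
Op 7: F2 acks idx 3 -> match: F0=3 F1=0 F2=3 F3=0; commitIndex=3
Op 8: F0 acks idx 1 -> match: F0=3 F1=0 F2=3 F3=0; commitIndex=3
Op 9: F1 acks idx 6 -> match: F0=3 F1=6 F2=3 F3=0; commitIndex=3

Answer: 8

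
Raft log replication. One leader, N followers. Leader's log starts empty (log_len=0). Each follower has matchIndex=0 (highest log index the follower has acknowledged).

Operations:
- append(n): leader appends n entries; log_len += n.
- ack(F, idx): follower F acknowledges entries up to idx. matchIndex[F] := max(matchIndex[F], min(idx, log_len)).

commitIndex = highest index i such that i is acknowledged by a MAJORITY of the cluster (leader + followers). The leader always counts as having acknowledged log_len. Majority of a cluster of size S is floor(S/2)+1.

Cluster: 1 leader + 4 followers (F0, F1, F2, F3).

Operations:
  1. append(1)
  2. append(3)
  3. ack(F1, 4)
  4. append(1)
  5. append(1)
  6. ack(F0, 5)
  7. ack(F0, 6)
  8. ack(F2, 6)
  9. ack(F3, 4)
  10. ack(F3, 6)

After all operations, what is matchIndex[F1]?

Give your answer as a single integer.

Answer: 4

Derivation:
Op 1: append 1 -> log_len=1
Op 2: append 3 -> log_len=4
Op 3: F1 acks idx 4 -> match: F0=0 F1=4 F2=0 F3=0; commitIndex=0
Op 4: append 1 -> log_len=5
Op 5: append 1 -> log_len=6
Op 6: F0 acks idx 5 -> match: F0=5 F1=4 F2=0 F3=0; commitIndex=4
Op 7: F0 acks idx 6 -> match: F0=6 F1=4 F2=0 F3=0; commitIndex=4
Op 8: F2 acks idx 6 -> match: F0=6 F1=4 F2=6 F3=0; commitIndex=6
Op 9: F3 acks idx 4 -> match: F0=6 F1=4 F2=6 F3=4; commitIndex=6
Op 10: F3 acks idx 6 -> match: F0=6 F1=4 F2=6 F3=6; commitIndex=6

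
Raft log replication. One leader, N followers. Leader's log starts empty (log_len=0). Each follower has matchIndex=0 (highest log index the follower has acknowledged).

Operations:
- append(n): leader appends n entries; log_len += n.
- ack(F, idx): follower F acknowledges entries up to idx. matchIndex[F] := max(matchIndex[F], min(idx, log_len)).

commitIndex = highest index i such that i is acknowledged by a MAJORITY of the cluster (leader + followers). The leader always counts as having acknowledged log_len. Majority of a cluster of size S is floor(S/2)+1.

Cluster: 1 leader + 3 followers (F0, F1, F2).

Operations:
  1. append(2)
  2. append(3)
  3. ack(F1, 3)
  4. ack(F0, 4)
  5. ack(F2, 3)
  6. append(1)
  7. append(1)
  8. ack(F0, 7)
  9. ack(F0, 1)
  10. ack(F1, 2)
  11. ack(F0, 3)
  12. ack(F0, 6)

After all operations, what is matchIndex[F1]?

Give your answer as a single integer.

Op 1: append 2 -> log_len=2
Op 2: append 3 -> log_len=5
Op 3: F1 acks idx 3 -> match: F0=0 F1=3 F2=0; commitIndex=0
Op 4: F0 acks idx 4 -> match: F0=4 F1=3 F2=0; commitIndex=3
Op 5: F2 acks idx 3 -> match: F0=4 F1=3 F2=3; commitIndex=3
Op 6: append 1 -> log_len=6
Op 7: append 1 -> log_len=7
Op 8: F0 acks idx 7 -> match: F0=7 F1=3 F2=3; commitIndex=3
Op 9: F0 acks idx 1 -> match: F0=7 F1=3 F2=3; commitIndex=3
Op 10: F1 acks idx 2 -> match: F0=7 F1=3 F2=3; commitIndex=3
Op 11: F0 acks idx 3 -> match: F0=7 F1=3 F2=3; commitIndex=3
Op 12: F0 acks idx 6 -> match: F0=7 F1=3 F2=3; commitIndex=3

Answer: 3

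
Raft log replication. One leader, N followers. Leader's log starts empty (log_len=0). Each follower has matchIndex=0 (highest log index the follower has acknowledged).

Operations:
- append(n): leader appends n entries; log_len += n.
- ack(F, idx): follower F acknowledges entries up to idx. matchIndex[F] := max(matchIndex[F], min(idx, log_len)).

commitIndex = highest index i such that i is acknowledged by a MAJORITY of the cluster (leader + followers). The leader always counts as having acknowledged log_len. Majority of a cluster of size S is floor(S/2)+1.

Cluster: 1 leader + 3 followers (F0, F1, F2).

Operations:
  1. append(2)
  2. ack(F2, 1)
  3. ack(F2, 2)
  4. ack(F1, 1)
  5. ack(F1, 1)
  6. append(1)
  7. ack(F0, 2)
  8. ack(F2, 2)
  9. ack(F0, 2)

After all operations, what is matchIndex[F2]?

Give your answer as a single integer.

Answer: 2

Derivation:
Op 1: append 2 -> log_len=2
Op 2: F2 acks idx 1 -> match: F0=0 F1=0 F2=1; commitIndex=0
Op 3: F2 acks idx 2 -> match: F0=0 F1=0 F2=2; commitIndex=0
Op 4: F1 acks idx 1 -> match: F0=0 F1=1 F2=2; commitIndex=1
Op 5: F1 acks idx 1 -> match: F0=0 F1=1 F2=2; commitIndex=1
Op 6: append 1 -> log_len=3
Op 7: F0 acks idx 2 -> match: F0=2 F1=1 F2=2; commitIndex=2
Op 8: F2 acks idx 2 -> match: F0=2 F1=1 F2=2; commitIndex=2
Op 9: F0 acks idx 2 -> match: F0=2 F1=1 F2=2; commitIndex=2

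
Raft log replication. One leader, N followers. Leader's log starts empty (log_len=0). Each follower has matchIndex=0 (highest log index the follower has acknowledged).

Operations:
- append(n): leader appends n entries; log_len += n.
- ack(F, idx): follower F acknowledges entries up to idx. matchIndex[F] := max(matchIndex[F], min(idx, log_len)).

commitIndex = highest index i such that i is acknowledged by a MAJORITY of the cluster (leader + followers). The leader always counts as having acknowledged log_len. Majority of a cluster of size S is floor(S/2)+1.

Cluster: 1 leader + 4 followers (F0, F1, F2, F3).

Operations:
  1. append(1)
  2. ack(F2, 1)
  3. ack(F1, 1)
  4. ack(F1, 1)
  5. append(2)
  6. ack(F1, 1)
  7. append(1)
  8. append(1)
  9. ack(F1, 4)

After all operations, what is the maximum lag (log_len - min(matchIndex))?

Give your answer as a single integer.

Answer: 5

Derivation:
Op 1: append 1 -> log_len=1
Op 2: F2 acks idx 1 -> match: F0=0 F1=0 F2=1 F3=0; commitIndex=0
Op 3: F1 acks idx 1 -> match: F0=0 F1=1 F2=1 F3=0; commitIndex=1
Op 4: F1 acks idx 1 -> match: F0=0 F1=1 F2=1 F3=0; commitIndex=1
Op 5: append 2 -> log_len=3
Op 6: F1 acks idx 1 -> match: F0=0 F1=1 F2=1 F3=0; commitIndex=1
Op 7: append 1 -> log_len=4
Op 8: append 1 -> log_len=5
Op 9: F1 acks idx 4 -> match: F0=0 F1=4 F2=1 F3=0; commitIndex=1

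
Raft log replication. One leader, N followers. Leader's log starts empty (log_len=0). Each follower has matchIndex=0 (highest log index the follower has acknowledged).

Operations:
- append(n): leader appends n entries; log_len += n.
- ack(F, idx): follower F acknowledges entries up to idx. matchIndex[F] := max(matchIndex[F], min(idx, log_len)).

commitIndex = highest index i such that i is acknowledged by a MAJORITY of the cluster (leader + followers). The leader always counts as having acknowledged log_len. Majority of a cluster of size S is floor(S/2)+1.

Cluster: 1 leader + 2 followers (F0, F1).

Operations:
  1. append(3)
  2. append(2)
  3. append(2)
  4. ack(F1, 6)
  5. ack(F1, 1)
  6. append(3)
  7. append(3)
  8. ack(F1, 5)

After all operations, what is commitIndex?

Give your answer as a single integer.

Answer: 6

Derivation:
Op 1: append 3 -> log_len=3
Op 2: append 2 -> log_len=5
Op 3: append 2 -> log_len=7
Op 4: F1 acks idx 6 -> match: F0=0 F1=6; commitIndex=6
Op 5: F1 acks idx 1 -> match: F0=0 F1=6; commitIndex=6
Op 6: append 3 -> log_len=10
Op 7: append 3 -> log_len=13
Op 8: F1 acks idx 5 -> match: F0=0 F1=6; commitIndex=6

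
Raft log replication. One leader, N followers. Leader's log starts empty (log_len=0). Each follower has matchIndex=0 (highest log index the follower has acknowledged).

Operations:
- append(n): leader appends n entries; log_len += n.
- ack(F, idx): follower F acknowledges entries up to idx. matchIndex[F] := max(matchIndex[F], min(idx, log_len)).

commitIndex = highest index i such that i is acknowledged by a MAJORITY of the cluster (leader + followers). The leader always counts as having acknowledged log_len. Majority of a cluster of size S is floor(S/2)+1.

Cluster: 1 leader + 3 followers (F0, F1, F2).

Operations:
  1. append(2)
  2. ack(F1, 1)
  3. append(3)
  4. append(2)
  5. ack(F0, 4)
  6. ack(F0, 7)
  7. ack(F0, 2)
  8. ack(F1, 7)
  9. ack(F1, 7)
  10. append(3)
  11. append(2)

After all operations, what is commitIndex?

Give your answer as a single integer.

Op 1: append 2 -> log_len=2
Op 2: F1 acks idx 1 -> match: F0=0 F1=1 F2=0; commitIndex=0
Op 3: append 3 -> log_len=5
Op 4: append 2 -> log_len=7
Op 5: F0 acks idx 4 -> match: F0=4 F1=1 F2=0; commitIndex=1
Op 6: F0 acks idx 7 -> match: F0=7 F1=1 F2=0; commitIndex=1
Op 7: F0 acks idx 2 -> match: F0=7 F1=1 F2=0; commitIndex=1
Op 8: F1 acks idx 7 -> match: F0=7 F1=7 F2=0; commitIndex=7
Op 9: F1 acks idx 7 -> match: F0=7 F1=7 F2=0; commitIndex=7
Op 10: append 3 -> log_len=10
Op 11: append 2 -> log_len=12

Answer: 7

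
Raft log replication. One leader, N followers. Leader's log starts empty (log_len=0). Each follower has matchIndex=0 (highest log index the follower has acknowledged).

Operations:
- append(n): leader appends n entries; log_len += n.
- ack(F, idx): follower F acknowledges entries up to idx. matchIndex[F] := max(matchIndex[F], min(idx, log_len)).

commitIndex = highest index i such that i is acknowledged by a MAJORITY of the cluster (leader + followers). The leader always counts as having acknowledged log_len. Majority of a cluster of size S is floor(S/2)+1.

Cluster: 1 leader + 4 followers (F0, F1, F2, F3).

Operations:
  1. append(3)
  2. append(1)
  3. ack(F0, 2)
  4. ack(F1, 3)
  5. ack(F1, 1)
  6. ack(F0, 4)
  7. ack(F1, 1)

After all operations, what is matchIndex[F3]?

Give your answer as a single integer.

Op 1: append 3 -> log_len=3
Op 2: append 1 -> log_len=4
Op 3: F0 acks idx 2 -> match: F0=2 F1=0 F2=0 F3=0; commitIndex=0
Op 4: F1 acks idx 3 -> match: F0=2 F1=3 F2=0 F3=0; commitIndex=2
Op 5: F1 acks idx 1 -> match: F0=2 F1=3 F2=0 F3=0; commitIndex=2
Op 6: F0 acks idx 4 -> match: F0=4 F1=3 F2=0 F3=0; commitIndex=3
Op 7: F1 acks idx 1 -> match: F0=4 F1=3 F2=0 F3=0; commitIndex=3

Answer: 0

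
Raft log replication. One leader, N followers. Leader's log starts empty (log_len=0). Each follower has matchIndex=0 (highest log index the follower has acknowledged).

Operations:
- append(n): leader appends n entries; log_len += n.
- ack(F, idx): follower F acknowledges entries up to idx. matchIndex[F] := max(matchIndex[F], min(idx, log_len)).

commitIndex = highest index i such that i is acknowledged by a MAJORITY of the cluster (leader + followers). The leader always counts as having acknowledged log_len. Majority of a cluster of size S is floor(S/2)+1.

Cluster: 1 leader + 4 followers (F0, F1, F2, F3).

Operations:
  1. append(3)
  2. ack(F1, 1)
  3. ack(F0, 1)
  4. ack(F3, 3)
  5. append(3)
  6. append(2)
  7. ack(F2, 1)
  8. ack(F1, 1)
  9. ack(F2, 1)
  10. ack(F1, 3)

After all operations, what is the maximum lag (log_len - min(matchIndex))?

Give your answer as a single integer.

Answer: 7

Derivation:
Op 1: append 3 -> log_len=3
Op 2: F1 acks idx 1 -> match: F0=0 F1=1 F2=0 F3=0; commitIndex=0
Op 3: F0 acks idx 1 -> match: F0=1 F1=1 F2=0 F3=0; commitIndex=1
Op 4: F3 acks idx 3 -> match: F0=1 F1=1 F2=0 F3=3; commitIndex=1
Op 5: append 3 -> log_len=6
Op 6: append 2 -> log_len=8
Op 7: F2 acks idx 1 -> match: F0=1 F1=1 F2=1 F3=3; commitIndex=1
Op 8: F1 acks idx 1 -> match: F0=1 F1=1 F2=1 F3=3; commitIndex=1
Op 9: F2 acks idx 1 -> match: F0=1 F1=1 F2=1 F3=3; commitIndex=1
Op 10: F1 acks idx 3 -> match: F0=1 F1=3 F2=1 F3=3; commitIndex=3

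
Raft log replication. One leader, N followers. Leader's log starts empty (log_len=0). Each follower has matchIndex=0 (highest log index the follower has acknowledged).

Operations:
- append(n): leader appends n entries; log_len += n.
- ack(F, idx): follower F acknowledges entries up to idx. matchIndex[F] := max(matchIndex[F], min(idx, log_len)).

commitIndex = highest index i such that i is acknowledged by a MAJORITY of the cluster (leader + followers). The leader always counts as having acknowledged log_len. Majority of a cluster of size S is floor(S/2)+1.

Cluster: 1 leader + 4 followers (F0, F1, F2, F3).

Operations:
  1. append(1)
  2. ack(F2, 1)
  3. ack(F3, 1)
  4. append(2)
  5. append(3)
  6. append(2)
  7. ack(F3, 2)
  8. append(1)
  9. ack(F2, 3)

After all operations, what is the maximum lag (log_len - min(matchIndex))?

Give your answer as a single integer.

Answer: 9

Derivation:
Op 1: append 1 -> log_len=1
Op 2: F2 acks idx 1 -> match: F0=0 F1=0 F2=1 F3=0; commitIndex=0
Op 3: F3 acks idx 1 -> match: F0=0 F1=0 F2=1 F3=1; commitIndex=1
Op 4: append 2 -> log_len=3
Op 5: append 3 -> log_len=6
Op 6: append 2 -> log_len=8
Op 7: F3 acks idx 2 -> match: F0=0 F1=0 F2=1 F3=2; commitIndex=1
Op 8: append 1 -> log_len=9
Op 9: F2 acks idx 3 -> match: F0=0 F1=0 F2=3 F3=2; commitIndex=2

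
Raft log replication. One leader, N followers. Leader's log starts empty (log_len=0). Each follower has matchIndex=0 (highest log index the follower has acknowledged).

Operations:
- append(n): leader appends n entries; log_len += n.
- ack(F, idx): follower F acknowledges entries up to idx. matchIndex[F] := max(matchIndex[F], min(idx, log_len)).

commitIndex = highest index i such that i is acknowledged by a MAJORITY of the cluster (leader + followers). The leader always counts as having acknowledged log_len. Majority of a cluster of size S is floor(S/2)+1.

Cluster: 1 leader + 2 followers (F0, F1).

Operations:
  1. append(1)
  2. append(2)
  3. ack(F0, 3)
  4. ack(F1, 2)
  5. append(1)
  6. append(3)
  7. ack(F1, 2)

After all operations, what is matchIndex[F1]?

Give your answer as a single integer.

Op 1: append 1 -> log_len=1
Op 2: append 2 -> log_len=3
Op 3: F0 acks idx 3 -> match: F0=3 F1=0; commitIndex=3
Op 4: F1 acks idx 2 -> match: F0=3 F1=2; commitIndex=3
Op 5: append 1 -> log_len=4
Op 6: append 3 -> log_len=7
Op 7: F1 acks idx 2 -> match: F0=3 F1=2; commitIndex=3

Answer: 2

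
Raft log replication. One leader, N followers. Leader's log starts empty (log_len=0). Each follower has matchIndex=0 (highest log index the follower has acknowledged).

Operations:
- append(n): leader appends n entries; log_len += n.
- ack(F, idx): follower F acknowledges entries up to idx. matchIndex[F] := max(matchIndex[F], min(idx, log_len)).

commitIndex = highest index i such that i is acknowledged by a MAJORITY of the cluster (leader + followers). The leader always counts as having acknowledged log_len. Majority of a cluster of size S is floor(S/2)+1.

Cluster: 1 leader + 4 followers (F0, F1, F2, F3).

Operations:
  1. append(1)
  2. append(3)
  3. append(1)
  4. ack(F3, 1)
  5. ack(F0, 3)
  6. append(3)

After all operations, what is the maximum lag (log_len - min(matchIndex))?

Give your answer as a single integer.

Op 1: append 1 -> log_len=1
Op 2: append 3 -> log_len=4
Op 3: append 1 -> log_len=5
Op 4: F3 acks idx 1 -> match: F0=0 F1=0 F2=0 F3=1; commitIndex=0
Op 5: F0 acks idx 3 -> match: F0=3 F1=0 F2=0 F3=1; commitIndex=1
Op 6: append 3 -> log_len=8

Answer: 8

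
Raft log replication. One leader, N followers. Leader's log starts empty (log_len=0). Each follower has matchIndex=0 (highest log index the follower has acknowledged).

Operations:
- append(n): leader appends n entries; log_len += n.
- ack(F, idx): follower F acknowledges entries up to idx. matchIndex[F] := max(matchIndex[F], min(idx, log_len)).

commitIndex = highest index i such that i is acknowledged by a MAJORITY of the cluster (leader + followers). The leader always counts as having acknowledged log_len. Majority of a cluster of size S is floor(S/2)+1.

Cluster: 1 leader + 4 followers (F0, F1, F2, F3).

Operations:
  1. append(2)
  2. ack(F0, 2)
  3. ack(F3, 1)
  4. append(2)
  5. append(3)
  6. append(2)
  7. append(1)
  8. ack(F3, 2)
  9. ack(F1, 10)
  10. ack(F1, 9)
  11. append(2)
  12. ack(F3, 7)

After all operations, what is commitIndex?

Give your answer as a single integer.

Op 1: append 2 -> log_len=2
Op 2: F0 acks idx 2 -> match: F0=2 F1=0 F2=0 F3=0; commitIndex=0
Op 3: F3 acks idx 1 -> match: F0=2 F1=0 F2=0 F3=1; commitIndex=1
Op 4: append 2 -> log_len=4
Op 5: append 3 -> log_len=7
Op 6: append 2 -> log_len=9
Op 7: append 1 -> log_len=10
Op 8: F3 acks idx 2 -> match: F0=2 F1=0 F2=0 F3=2; commitIndex=2
Op 9: F1 acks idx 10 -> match: F0=2 F1=10 F2=0 F3=2; commitIndex=2
Op 10: F1 acks idx 9 -> match: F0=2 F1=10 F2=0 F3=2; commitIndex=2
Op 11: append 2 -> log_len=12
Op 12: F3 acks idx 7 -> match: F0=2 F1=10 F2=0 F3=7; commitIndex=7

Answer: 7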